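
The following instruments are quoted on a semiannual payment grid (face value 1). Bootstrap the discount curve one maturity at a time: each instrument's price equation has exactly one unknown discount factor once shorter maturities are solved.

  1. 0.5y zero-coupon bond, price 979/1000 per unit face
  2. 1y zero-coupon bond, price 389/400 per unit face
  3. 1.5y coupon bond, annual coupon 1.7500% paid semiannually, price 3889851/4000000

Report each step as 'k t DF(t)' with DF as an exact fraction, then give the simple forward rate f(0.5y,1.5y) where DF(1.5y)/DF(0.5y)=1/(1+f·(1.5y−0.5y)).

step 1 [0.5y] zero: DF = P = 979/1000 ≈ 0.979000
step 2 [1y] zero: DF = P = 389/400 ≈ 0.972500
step 3 [1.5y] bond c/2=7/800: DF=(3889851/4000000 − 7/800·(0.979000+0.972500))/(1+7/800) = 9471/10000 ≈ 0.947100

1 1/2 979/1000
2 1 389/400
3 3/2 9471/10000
f(0.5y,1.5y) = ((979/1000)/(9471/10000) − 1)/(1) = 29/861 ≈ 3.3682%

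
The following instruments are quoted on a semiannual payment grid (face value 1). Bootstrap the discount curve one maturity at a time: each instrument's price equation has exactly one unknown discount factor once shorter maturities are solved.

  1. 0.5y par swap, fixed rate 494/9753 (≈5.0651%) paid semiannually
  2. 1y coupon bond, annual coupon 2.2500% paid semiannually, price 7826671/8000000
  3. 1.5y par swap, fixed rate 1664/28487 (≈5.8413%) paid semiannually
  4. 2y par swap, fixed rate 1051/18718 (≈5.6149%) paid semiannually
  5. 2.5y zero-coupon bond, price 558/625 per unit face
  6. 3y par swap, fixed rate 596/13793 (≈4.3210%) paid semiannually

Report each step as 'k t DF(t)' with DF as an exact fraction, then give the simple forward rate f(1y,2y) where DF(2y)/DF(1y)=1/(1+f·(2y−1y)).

step 1 [0.5y] swap r/2=247/9753: DF=(1 − 247/9753·(0))/(1+247/9753) = 9753/10000 ≈ 0.975300
step 2 [1y] bond c/2=9/800: DF=(7826671/8000000 − 9/800·(0.975300))/(1+9/800) = 4783/5000 ≈ 0.956600
step 3 [1.5y] swap r/2=832/28487: DF=(1 − 832/28487·(0.975300+0.956600))/(1+832/28487) = 573/625 ≈ 0.916800
step 4 [2y] swap r/2=1051/37436: DF=(1 − 1051/37436·(0.975300+0.956600+0.916800))/(1+1051/37436) = 8949/10000 ≈ 0.894900
step 5 [2.5y] zero: DF = P = 558/625 ≈ 0.892800
step 6 [3y] swap r/2=298/13793: DF=(1 − 298/13793·(0.975300+0.956600+0.916800+0.894900+0.892800))/(1+298/13793) = 1101/1250 ≈ 0.880800

1 1/2 9753/10000
2 1 4783/5000
3 3/2 573/625
4 2 8949/10000
5 5/2 558/625
6 3 1101/1250
f(1y,2y) = ((4783/5000)/(8949/10000) − 1)/(1) = 617/8949 ≈ 6.8946%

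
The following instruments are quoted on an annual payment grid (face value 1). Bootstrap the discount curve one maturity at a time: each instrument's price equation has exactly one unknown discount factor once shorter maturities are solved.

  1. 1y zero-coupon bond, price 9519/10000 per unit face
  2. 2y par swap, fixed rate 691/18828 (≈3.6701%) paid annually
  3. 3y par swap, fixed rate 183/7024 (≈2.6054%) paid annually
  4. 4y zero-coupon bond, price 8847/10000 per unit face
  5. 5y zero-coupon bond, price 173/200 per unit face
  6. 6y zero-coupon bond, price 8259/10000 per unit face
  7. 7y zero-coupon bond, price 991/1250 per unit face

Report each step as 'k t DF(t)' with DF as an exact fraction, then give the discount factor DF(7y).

1 1 9519/10000
2 2 9309/10000
3 3 2317/2500
4 4 8847/10000
5 5 173/200
6 6 8259/10000
7 7 991/1250
DF(7y) = 991/1250 ≈ 0.792800

step 1 [1y] zero: DF = P = 9519/10000 ≈ 0.951900
step 2 [2y] swap r/1=691/18828: DF=(1 − 691/18828·(0.951900))/(1+691/18828) = 9309/10000 ≈ 0.930900
step 3 [3y] swap r/1=183/7024: DF=(1 − 183/7024·(0.951900+0.930900))/(1+183/7024) = 2317/2500 ≈ 0.926800
step 4 [4y] zero: DF = P = 8847/10000 ≈ 0.884700
step 5 [5y] zero: DF = P = 173/200 ≈ 0.865000
step 6 [6y] zero: DF = P = 8259/10000 ≈ 0.825900
step 7 [7y] zero: DF = P = 991/1250 ≈ 0.792800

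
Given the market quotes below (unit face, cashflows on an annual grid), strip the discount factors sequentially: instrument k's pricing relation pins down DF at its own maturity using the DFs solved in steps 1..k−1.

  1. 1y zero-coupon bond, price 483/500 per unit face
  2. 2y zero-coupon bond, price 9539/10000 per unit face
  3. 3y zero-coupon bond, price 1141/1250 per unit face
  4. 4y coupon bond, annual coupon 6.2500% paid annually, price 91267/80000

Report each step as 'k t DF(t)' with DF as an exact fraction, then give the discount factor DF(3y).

1 1 483/500
2 2 9539/10000
3 3 1141/1250
4 4 9071/10000
DF(3y) = 1141/1250 ≈ 0.912800

step 1 [1y] zero: DF = P = 483/500 ≈ 0.966000
step 2 [2y] zero: DF = P = 9539/10000 ≈ 0.953900
step 3 [3y] zero: DF = P = 1141/1250 ≈ 0.912800
step 4 [4y] bond c/1=1/16: DF=(91267/80000 − 1/16·(0.966000+0.953900+0.912800))/(1+1/16) = 9071/10000 ≈ 0.907100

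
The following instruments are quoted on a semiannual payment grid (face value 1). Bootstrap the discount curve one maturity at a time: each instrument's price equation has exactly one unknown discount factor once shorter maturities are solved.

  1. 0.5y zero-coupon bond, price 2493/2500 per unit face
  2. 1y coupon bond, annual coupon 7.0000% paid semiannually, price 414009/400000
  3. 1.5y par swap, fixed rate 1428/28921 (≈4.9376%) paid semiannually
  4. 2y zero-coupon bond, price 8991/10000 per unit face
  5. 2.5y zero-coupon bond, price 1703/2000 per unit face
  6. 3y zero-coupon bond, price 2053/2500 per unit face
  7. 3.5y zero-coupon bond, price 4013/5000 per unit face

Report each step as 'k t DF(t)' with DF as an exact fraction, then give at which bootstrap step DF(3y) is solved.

1 1/2 2493/2500
2 1 9663/10000
3 3/2 4643/5000
4 2 8991/10000
5 5/2 1703/2000
6 3 2053/2500
7 7/2 4013/5000
DF(3y) is solved at step 6

step 1 [0.5y] zero: DF = P = 2493/2500 ≈ 0.997200
step 2 [1y] bond c/2=7/200: DF=(414009/400000 − 7/200·(0.997200))/(1+7/200) = 9663/10000 ≈ 0.966300
step 3 [1.5y] swap r/2=714/28921: DF=(1 − 714/28921·(0.997200+0.966300))/(1+714/28921) = 4643/5000 ≈ 0.928600
step 4 [2y] zero: DF = P = 8991/10000 ≈ 0.899100
step 5 [2.5y] zero: DF = P = 1703/2000 ≈ 0.851500
step 6 [3y] zero: DF = P = 2053/2500 ≈ 0.821200
step 7 [3.5y] zero: DF = P = 4013/5000 ≈ 0.802600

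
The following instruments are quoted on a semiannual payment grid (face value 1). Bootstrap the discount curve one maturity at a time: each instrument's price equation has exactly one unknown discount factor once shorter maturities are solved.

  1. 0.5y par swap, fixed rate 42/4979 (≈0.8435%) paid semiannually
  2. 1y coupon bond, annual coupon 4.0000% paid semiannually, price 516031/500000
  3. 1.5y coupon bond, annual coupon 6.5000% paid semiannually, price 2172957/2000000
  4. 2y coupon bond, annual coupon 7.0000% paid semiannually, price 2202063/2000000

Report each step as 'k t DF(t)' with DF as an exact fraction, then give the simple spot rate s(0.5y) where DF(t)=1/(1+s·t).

1 1/2 4979/5000
2 1 9923/10000
3 3/2 9897/10000
4 2 9631/10000
s(0.5y) = (1/(4979/5000) − 1)/(1/2) = 42/4979 ≈ 0.8435%

step 1 [0.5y] swap r/2=21/4979: DF=(1 − 21/4979·(0))/(1+21/4979) = 4979/5000 ≈ 0.995800
step 2 [1y] bond c/2=1/50: DF=(516031/500000 − 1/50·(0.995800))/(1+1/50) = 9923/10000 ≈ 0.992300
step 3 [1.5y] bond c/2=13/400: DF=(2172957/2000000 − 13/400·(0.995800+0.992300))/(1+13/400) = 9897/10000 ≈ 0.989700
step 4 [2y] bond c/2=7/200: DF=(2202063/2000000 − 7/200·(0.995800+0.992300+0.989700))/(1+7/200) = 9631/10000 ≈ 0.963100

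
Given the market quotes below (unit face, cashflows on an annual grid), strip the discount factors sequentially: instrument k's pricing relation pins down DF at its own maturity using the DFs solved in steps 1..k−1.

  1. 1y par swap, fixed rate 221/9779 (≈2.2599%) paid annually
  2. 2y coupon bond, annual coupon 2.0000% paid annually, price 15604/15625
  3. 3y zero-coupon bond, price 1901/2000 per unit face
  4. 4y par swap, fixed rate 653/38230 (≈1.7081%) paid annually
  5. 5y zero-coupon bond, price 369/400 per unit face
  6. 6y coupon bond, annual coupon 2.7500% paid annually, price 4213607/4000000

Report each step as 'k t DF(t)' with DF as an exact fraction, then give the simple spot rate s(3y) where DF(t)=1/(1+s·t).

1 1 9779/10000
2 2 9599/10000
3 3 1901/2000
4 4 9347/10000
5 5 369/400
6 6 4491/5000
s(3y) = (1/(1901/2000) − 1)/(3) = 33/1901 ≈ 1.7359%

step 1 [1y] swap r/1=221/9779: DF=(1 − 221/9779·(0))/(1+221/9779) = 9779/10000 ≈ 0.977900
step 2 [2y] bond c/1=1/50: DF=(15604/15625 − 1/50·(0.977900))/(1+1/50) = 9599/10000 ≈ 0.959900
step 3 [3y] zero: DF = P = 1901/2000 ≈ 0.950500
step 4 [4y] swap r/1=653/38230: DF=(1 − 653/38230·(0.977900+0.959900+0.950500))/(1+653/38230) = 9347/10000 ≈ 0.934700
step 5 [5y] zero: DF = P = 369/400 ≈ 0.922500
step 6 [6y] bond c/1=11/400: DF=(4213607/4000000 − 11/400·(0.977900+0.959900+0.950500+0.934700+0.922500))/(1+11/400) = 4491/5000 ≈ 0.898200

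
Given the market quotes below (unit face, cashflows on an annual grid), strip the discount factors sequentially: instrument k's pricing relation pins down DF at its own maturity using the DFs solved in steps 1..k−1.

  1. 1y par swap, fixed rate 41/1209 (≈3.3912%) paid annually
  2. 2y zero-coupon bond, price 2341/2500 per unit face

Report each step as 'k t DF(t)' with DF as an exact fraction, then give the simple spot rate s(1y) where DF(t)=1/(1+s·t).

step 1 [1y] swap r/1=41/1209: DF=(1 − 41/1209·(0))/(1+41/1209) = 1209/1250 ≈ 0.967200
step 2 [2y] zero: DF = P = 2341/2500 ≈ 0.936400

1 1 1209/1250
2 2 2341/2500
s(1y) = (1/(1209/1250) − 1)/(1) = 41/1209 ≈ 3.3912%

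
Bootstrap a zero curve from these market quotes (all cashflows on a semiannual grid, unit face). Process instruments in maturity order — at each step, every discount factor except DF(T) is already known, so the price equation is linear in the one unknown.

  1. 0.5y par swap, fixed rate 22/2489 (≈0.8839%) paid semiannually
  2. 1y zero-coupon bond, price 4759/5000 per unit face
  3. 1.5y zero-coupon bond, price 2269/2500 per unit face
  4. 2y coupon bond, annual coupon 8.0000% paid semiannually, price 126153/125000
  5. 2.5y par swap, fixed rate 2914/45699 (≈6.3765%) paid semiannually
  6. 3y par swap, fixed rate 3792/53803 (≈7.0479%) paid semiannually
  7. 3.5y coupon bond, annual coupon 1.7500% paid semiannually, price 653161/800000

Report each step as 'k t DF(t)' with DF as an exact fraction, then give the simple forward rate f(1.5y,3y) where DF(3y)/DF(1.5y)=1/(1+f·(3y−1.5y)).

1 1/2 2489/2500
2 1 4759/5000
3 3/2 2269/2500
4 2 4303/5000
5 5/2 8543/10000
6 3 1013/1250
7 7/2 7627/10000
f(1.5y,3y) = ((2269/2500)/(1013/1250) − 1)/(3/2) = 81/1013 ≈ 7.9961%

step 1 [0.5y] swap r/2=11/2489: DF=(1 − 11/2489·(0))/(1+11/2489) = 2489/2500 ≈ 0.995600
step 2 [1y] zero: DF = P = 4759/5000 ≈ 0.951800
step 3 [1.5y] zero: DF = P = 2269/2500 ≈ 0.907600
step 4 [2y] bond c/2=1/25: DF=(126153/125000 − 1/25·(0.995600+0.951800+0.907600))/(1+1/25) = 4303/5000 ≈ 0.860600
step 5 [2.5y] swap r/2=1457/45699: DF=(1 − 1457/45699·(0.995600+0.951800+0.907600+0.860600))/(1+1457/45699) = 8543/10000 ≈ 0.854300
step 6 [3y] swap r/2=1896/53803: DF=(1 − 1896/53803·(0.995600+0.951800+0.907600+0.860600+0.854300))/(1+1896/53803) = 1013/1250 ≈ 0.810400
step 7 [3.5y] bond c/2=7/800: DF=(653161/800000 − 7/800·(0.995600+0.951800+0.907600+0.860600+0.854300+0.810400))/(1+7/800) = 7627/10000 ≈ 0.762700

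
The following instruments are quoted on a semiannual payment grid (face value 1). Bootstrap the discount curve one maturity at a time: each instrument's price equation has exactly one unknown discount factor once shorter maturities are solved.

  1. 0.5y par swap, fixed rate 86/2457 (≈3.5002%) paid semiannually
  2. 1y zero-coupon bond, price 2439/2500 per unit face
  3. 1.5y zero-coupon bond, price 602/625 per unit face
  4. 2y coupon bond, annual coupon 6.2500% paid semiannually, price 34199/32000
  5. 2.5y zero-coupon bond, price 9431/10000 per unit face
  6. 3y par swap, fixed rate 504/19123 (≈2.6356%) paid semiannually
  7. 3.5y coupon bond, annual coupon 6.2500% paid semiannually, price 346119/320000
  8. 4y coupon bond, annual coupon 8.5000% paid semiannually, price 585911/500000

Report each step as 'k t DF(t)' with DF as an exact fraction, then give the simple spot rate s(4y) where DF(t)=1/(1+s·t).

step 1 [0.5y] swap r/2=43/2457: DF=(1 − 43/2457·(0))/(1+43/2457) = 2457/2500 ≈ 0.982800
step 2 [1y] zero: DF = P = 2439/2500 ≈ 0.975600
step 3 [1.5y] zero: DF = P = 602/625 ≈ 0.963200
step 4 [2y] bond c/2=1/32: DF=(34199/32000 − 1/32·(0.982800+0.975600+0.963200))/(1+1/32) = 4739/5000 ≈ 0.947800
step 5 [2.5y] zero: DF = P = 9431/10000 ≈ 0.943100
step 6 [3y] swap r/2=252/19123: DF=(1 − 252/19123·(0.982800+0.975600+0.963200+0.947800+0.943100))/(1+252/19123) = 2311/2500 ≈ 0.924400
step 7 [3.5y] bond c/2=1/32: DF=(346119/320000 − 1/32·(0.982800+0.975600+0.963200+0.947800+0.943100+0.924400))/(1+1/32) = 7/8 ≈ 0.875000
step 8 [4y] bond c/2=17/400: DF=(585911/500000 − 17/400·(0.982800+0.975600+0.963200+0.947800+0.943100+0.924400+0.875000))/(1+17/400) = 1709/2000 ≈ 0.854500

1 1/2 2457/2500
2 1 2439/2500
3 3/2 602/625
4 2 4739/5000
5 5/2 9431/10000
6 3 2311/2500
7 7/2 7/8
8 4 1709/2000
s(4y) = (1/(1709/2000) − 1)/(4) = 291/6836 ≈ 4.2569%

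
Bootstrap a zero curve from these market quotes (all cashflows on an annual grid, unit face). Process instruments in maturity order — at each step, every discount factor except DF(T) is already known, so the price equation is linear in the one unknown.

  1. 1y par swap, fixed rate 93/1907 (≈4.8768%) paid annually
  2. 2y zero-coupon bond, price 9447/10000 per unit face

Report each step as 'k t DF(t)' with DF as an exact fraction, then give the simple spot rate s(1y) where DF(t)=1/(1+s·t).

1 1 1907/2000
2 2 9447/10000
s(1y) = (1/(1907/2000) − 1)/(1) = 93/1907 ≈ 4.8768%

step 1 [1y] swap r/1=93/1907: DF=(1 − 93/1907·(0))/(1+93/1907) = 1907/2000 ≈ 0.953500
step 2 [2y] zero: DF = P = 9447/10000 ≈ 0.944700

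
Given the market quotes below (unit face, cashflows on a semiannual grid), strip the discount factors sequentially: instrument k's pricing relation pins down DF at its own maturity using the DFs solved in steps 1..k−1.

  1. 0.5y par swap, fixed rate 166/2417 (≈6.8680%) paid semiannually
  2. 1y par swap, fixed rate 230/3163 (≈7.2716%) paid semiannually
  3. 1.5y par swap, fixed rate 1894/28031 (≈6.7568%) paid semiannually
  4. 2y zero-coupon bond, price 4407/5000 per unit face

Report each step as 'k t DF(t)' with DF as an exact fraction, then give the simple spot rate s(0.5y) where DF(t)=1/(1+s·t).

1 1/2 2417/2500
2 1 931/1000
3 3/2 9053/10000
4 2 4407/5000
s(0.5y) = (1/(2417/2500) − 1)/(1/2) = 166/2417 ≈ 6.8680%

step 1 [0.5y] swap r/2=83/2417: DF=(1 − 83/2417·(0))/(1+83/2417) = 2417/2500 ≈ 0.966800
step 2 [1y] swap r/2=115/3163: DF=(1 − 115/3163·(0.966800))/(1+115/3163) = 931/1000 ≈ 0.931000
step 3 [1.5y] swap r/2=947/28031: DF=(1 − 947/28031·(0.966800+0.931000))/(1+947/28031) = 9053/10000 ≈ 0.905300
step 4 [2y] zero: DF = P = 4407/5000 ≈ 0.881400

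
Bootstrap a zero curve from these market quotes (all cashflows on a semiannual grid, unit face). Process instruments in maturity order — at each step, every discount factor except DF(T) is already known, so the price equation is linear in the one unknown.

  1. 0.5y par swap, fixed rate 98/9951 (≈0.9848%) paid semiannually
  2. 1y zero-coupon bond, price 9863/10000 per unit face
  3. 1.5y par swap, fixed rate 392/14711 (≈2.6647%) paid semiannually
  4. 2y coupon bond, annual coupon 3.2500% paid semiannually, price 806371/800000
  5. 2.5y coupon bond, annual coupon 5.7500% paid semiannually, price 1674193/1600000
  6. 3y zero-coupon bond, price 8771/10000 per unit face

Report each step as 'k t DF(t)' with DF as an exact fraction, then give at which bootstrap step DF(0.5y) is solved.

1 1/2 9951/10000
2 1 9863/10000
3 3/2 1201/1250
4 2 1181/1250
5 5/2 1817/2000
6 3 8771/10000
DF(0.5y) is solved at step 1

step 1 [0.5y] swap r/2=49/9951: DF=(1 − 49/9951·(0))/(1+49/9951) = 9951/10000 ≈ 0.995100
step 2 [1y] zero: DF = P = 9863/10000 ≈ 0.986300
step 3 [1.5y] swap r/2=196/14711: DF=(1 − 196/14711·(0.995100+0.986300))/(1+196/14711) = 1201/1250 ≈ 0.960800
step 4 [2y] bond c/2=13/800: DF=(806371/800000 − 13/800·(0.995100+0.986300+0.960800))/(1+13/800) = 1181/1250 ≈ 0.944800
step 5 [2.5y] bond c/2=23/800: DF=(1674193/1600000 − 23/800·(0.995100+0.986300+0.960800+0.944800))/(1+23/800) = 1817/2000 ≈ 0.908500
step 6 [3y] zero: DF = P = 8771/10000 ≈ 0.877100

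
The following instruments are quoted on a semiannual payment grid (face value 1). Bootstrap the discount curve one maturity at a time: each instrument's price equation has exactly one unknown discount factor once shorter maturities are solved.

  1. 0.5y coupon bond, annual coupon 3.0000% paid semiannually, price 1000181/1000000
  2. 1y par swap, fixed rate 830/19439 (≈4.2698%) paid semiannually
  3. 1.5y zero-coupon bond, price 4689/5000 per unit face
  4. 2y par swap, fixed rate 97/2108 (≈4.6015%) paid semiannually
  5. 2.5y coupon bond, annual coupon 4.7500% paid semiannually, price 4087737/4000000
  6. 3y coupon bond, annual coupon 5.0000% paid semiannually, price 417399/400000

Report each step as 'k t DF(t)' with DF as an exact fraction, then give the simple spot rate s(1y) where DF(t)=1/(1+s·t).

step 1 [0.5y] bond c/2=3/200: DF=(1000181/1000000 − 3/200·(0))/(1+3/200) = 4927/5000 ≈ 0.985400
step 2 [1y] swap r/2=415/19439: DF=(1 − 415/19439·(0.985400))/(1+415/19439) = 1917/2000 ≈ 0.958500
step 3 [1.5y] zero: DF = P = 4689/5000 ≈ 0.937800
step 4 [2y] swap r/2=97/4216: DF=(1 − 97/4216·(0.985400+0.958500+0.937800))/(1+97/4216) = 9127/10000 ≈ 0.912700
step 5 [2.5y] bond c/2=19/800: DF=(4087737/4000000 − 19/800·(0.985400+0.958500+0.937800+0.912700))/(1+19/800) = 4551/5000 ≈ 0.910200
step 6 [3y] bond c/2=1/40: DF=(417399/400000 − 1/40·(0.985400+0.958500+0.937800+0.912700+0.910200))/(1+1/40) = 9033/10000 ≈ 0.903300

1 1/2 4927/5000
2 1 1917/2000
3 3/2 4689/5000
4 2 9127/10000
5 5/2 4551/5000
6 3 9033/10000
s(1y) = (1/(1917/2000) − 1)/(1) = 83/1917 ≈ 4.3297%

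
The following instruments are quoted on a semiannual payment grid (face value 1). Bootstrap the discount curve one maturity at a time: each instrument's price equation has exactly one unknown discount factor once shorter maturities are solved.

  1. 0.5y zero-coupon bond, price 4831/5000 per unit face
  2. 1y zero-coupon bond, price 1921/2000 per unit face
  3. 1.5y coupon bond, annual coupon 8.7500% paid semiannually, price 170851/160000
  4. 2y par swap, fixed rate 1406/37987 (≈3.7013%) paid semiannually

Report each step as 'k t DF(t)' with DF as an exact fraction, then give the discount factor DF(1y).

step 1 [0.5y] zero: DF = P = 4831/5000 ≈ 0.966200
step 2 [1y] zero: DF = P = 1921/2000 ≈ 0.960500
step 3 [1.5y] bond c/2=7/160: DF=(170851/160000 − 7/160·(0.966200+0.960500))/(1+7/160) = 9423/10000 ≈ 0.942300
step 4 [2y] swap r/2=703/37987: DF=(1 − 703/37987·(0.966200+0.960500+0.942300))/(1+703/37987) = 9297/10000 ≈ 0.929700

1 1/2 4831/5000
2 1 1921/2000
3 3/2 9423/10000
4 2 9297/10000
DF(1y) = 1921/2000 ≈ 0.960500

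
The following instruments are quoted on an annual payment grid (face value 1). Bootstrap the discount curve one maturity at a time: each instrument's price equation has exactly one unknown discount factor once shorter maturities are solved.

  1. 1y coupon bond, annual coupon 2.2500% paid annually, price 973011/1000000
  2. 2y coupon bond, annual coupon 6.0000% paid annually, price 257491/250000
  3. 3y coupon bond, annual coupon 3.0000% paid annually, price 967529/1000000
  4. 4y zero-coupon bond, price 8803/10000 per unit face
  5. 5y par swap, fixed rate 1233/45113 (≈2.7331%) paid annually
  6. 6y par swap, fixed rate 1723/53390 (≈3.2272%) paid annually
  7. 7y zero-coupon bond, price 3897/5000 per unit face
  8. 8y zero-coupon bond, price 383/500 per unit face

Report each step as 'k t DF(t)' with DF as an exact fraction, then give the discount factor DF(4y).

1 1 2379/2500
2 2 4589/5000
3 3 8849/10000
4 4 8803/10000
5 5 8767/10000
6 6 8277/10000
7 7 3897/5000
8 8 383/500
DF(4y) = 8803/10000 ≈ 0.880300

step 1 [1y] bond c/1=9/400: DF=(973011/1000000 − 9/400·(0))/(1+9/400) = 2379/2500 ≈ 0.951600
step 2 [2y] bond c/1=3/50: DF=(257491/250000 − 3/50·(0.951600))/(1+3/50) = 4589/5000 ≈ 0.917800
step 3 [3y] bond c/1=3/100: DF=(967529/1000000 − 3/100·(0.951600+0.917800))/(1+3/100) = 8849/10000 ≈ 0.884900
step 4 [4y] zero: DF = P = 8803/10000 ≈ 0.880300
step 5 [5y] swap r/1=1233/45113: DF=(1 − 1233/45113·(0.951600+0.917800+0.884900+0.880300))/(1+1233/45113) = 8767/10000 ≈ 0.876700
step 6 [6y] swap r/1=1723/53390: DF=(1 − 1723/53390·(0.951600+0.917800+0.884900+0.880300+0.876700))/(1+1723/53390) = 8277/10000 ≈ 0.827700
step 7 [7y] zero: DF = P = 3897/5000 ≈ 0.779400
step 8 [8y] zero: DF = P = 383/500 ≈ 0.766000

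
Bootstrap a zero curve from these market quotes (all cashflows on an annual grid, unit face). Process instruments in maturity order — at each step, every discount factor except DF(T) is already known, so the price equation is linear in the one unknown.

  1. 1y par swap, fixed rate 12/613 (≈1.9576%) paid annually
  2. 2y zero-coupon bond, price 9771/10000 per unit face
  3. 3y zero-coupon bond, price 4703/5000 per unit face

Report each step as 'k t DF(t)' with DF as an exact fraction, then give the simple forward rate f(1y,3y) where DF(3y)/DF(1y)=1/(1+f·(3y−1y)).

1 1 613/625
2 2 9771/10000
3 3 4703/5000
f(1y,3y) = ((613/625)/(4703/5000) − 1)/(2) = 201/9406 ≈ 2.1369%

step 1 [1y] swap r/1=12/613: DF=(1 − 12/613·(0))/(1+12/613) = 613/625 ≈ 0.980800
step 2 [2y] zero: DF = P = 9771/10000 ≈ 0.977100
step 3 [3y] zero: DF = P = 4703/5000 ≈ 0.940600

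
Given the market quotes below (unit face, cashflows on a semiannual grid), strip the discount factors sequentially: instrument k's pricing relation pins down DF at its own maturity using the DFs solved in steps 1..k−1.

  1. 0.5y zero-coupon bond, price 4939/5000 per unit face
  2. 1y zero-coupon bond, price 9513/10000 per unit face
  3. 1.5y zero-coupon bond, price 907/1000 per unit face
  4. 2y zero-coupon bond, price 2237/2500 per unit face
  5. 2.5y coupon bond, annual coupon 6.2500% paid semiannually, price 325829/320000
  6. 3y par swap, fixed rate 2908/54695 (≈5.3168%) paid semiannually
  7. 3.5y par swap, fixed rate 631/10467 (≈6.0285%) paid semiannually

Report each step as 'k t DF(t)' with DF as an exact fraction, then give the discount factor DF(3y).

1 1/2 4939/5000
2 1 9513/10000
3 3/2 907/1000
4 2 2237/2500
5 5/2 437/500
6 3 4273/5000
7 7/2 8107/10000
DF(3y) = 4273/5000 ≈ 0.854600

step 1 [0.5y] zero: DF = P = 4939/5000 ≈ 0.987800
step 2 [1y] zero: DF = P = 9513/10000 ≈ 0.951300
step 3 [1.5y] zero: DF = P = 907/1000 ≈ 0.907000
step 4 [2y] zero: DF = P = 2237/2500 ≈ 0.894800
step 5 [2.5y] bond c/2=1/32: DF=(325829/320000 − 1/32·(0.987800+0.951300+0.907000+0.894800))/(1+1/32) = 437/500 ≈ 0.874000
step 6 [3y] swap r/2=1454/54695: DF=(1 − 1454/54695·(0.987800+0.951300+0.907000+0.894800+0.874000))/(1+1454/54695) = 4273/5000 ≈ 0.854600
step 7 [3.5y] swap r/2=631/20934: DF=(1 − 631/20934·(0.987800+0.951300+0.907000+0.894800+0.874000+0.854600))/(1+631/20934) = 8107/10000 ≈ 0.810700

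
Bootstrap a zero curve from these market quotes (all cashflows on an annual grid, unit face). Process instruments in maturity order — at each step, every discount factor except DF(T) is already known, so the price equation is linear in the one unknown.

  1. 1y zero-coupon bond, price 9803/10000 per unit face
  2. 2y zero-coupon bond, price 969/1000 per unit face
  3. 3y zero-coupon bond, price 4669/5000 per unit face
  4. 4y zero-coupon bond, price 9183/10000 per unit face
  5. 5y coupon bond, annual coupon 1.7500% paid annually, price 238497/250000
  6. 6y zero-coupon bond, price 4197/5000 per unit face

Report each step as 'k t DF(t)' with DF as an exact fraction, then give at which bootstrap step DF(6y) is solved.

step 1 [1y] zero: DF = P = 9803/10000 ≈ 0.980300
step 2 [2y] zero: DF = P = 969/1000 ≈ 0.969000
step 3 [3y] zero: DF = P = 4669/5000 ≈ 0.933800
step 4 [4y] zero: DF = P = 9183/10000 ≈ 0.918300
step 5 [5y] bond c/1=7/400: DF=(238497/250000 − 7/400·(0.980300+0.969000+0.933800+0.918300))/(1+7/400) = 4361/5000 ≈ 0.872200
step 6 [6y] zero: DF = P = 4197/5000 ≈ 0.839400

1 1 9803/10000
2 2 969/1000
3 3 4669/5000
4 4 9183/10000
5 5 4361/5000
6 6 4197/5000
DF(6y) is solved at step 6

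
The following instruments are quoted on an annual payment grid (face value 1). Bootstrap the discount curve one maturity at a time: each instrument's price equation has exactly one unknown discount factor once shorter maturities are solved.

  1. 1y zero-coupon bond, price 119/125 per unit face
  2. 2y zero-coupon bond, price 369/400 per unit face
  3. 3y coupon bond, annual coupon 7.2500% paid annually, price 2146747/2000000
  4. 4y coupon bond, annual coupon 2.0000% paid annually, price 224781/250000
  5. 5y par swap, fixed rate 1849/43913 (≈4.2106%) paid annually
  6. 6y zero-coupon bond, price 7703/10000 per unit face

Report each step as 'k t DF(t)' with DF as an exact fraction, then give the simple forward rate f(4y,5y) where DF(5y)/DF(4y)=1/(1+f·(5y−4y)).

step 1 [1y] zero: DF = P = 119/125 ≈ 0.952000
step 2 [2y] zero: DF = P = 369/400 ≈ 0.922500
step 3 [3y] bond c/1=29/400: DF=(2146747/2000000 − 29/400·(0.952000+0.922500))/(1+29/400) = 8741/10000 ≈ 0.874100
step 4 [4y] bond c/1=1/50: DF=(224781/250000 − 1/50·(0.952000+0.922500+0.874100))/(1+1/50) = 2069/2500 ≈ 0.827600
step 5 [5y] swap r/1=1849/43913: DF=(1 − 1849/43913·(0.952000+0.922500+0.874100+0.827600))/(1+1849/43913) = 8151/10000 ≈ 0.815100
step 6 [6y] zero: DF = P = 7703/10000 ≈ 0.770300

1 1 119/125
2 2 369/400
3 3 8741/10000
4 4 2069/2500
5 5 8151/10000
6 6 7703/10000
f(4y,5y) = ((2069/2500)/(8151/10000) − 1)/(1) = 125/8151 ≈ 1.5336%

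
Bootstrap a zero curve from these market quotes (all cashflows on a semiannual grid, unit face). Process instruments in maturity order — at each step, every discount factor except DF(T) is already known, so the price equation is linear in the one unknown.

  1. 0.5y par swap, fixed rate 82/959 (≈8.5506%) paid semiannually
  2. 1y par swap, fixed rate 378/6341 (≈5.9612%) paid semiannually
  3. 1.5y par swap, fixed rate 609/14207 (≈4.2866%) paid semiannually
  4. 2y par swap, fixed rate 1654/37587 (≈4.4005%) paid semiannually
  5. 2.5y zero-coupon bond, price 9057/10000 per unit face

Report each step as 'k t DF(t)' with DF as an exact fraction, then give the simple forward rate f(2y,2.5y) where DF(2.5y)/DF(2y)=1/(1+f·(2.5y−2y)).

step 1 [0.5y] swap r/2=41/959: DF=(1 − 41/959·(0))/(1+41/959) = 959/1000 ≈ 0.959000
step 2 [1y] swap r/2=189/6341: DF=(1 − 189/6341·(0.959000))/(1+189/6341) = 9433/10000 ≈ 0.943300
step 3 [1.5y] swap r/2=609/28414: DF=(1 − 609/28414·(0.959000+0.943300))/(1+609/28414) = 9391/10000 ≈ 0.939100
step 4 [2y] swap r/2=827/37587: DF=(1 − 827/37587·(0.959000+0.943300+0.939100))/(1+827/37587) = 9173/10000 ≈ 0.917300
step 5 [2.5y] zero: DF = P = 9057/10000 ≈ 0.905700

1 1/2 959/1000
2 1 9433/10000
3 3/2 9391/10000
4 2 9173/10000
5 5/2 9057/10000
f(2y,2.5y) = ((9173/10000)/(9057/10000) − 1)/(1/2) = 232/9057 ≈ 2.5616%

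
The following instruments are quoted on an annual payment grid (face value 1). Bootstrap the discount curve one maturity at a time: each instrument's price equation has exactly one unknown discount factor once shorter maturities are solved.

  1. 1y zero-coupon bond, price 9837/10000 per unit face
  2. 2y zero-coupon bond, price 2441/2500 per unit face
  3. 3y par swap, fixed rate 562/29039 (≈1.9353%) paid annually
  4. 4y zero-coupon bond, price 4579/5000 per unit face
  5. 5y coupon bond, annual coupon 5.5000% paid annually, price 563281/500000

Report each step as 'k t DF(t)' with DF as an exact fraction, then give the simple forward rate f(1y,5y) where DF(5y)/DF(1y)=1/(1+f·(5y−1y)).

step 1 [1y] zero: DF = P = 9837/10000 ≈ 0.983700
step 2 [2y] zero: DF = P = 2441/2500 ≈ 0.976400
step 3 [3y] swap r/1=562/29039: DF=(1 − 562/29039·(0.983700+0.976400))/(1+562/29039) = 4719/5000 ≈ 0.943800
step 4 [4y] zero: DF = P = 4579/5000 ≈ 0.915800
step 5 [5y] bond c/1=11/200: DF=(563281/500000 − 11/200·(0.983700+0.976400+0.943800+0.915800))/(1+11/200) = 8687/10000 ≈ 0.868700

1 1 9837/10000
2 2 2441/2500
3 3 4719/5000
4 4 4579/5000
5 5 8687/10000
f(1y,5y) = ((9837/10000)/(8687/10000) − 1)/(4) = 575/17374 ≈ 3.3095%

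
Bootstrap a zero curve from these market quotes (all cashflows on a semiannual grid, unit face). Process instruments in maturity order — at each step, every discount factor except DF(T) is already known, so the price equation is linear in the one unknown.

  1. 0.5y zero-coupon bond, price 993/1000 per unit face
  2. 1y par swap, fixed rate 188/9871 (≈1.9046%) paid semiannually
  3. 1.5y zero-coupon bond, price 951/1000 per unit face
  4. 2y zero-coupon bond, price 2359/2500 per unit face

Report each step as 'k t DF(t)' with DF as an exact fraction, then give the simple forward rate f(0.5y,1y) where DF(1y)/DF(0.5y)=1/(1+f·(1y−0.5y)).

step 1 [0.5y] zero: DF = P = 993/1000 ≈ 0.993000
step 2 [1y] swap r/2=94/9871: DF=(1 − 94/9871·(0.993000))/(1+94/9871) = 2453/2500 ≈ 0.981200
step 3 [1.5y] zero: DF = P = 951/1000 ≈ 0.951000
step 4 [2y] zero: DF = P = 2359/2500 ≈ 0.943600

1 1/2 993/1000
2 1 2453/2500
3 3/2 951/1000
4 2 2359/2500
f(0.5y,1y) = ((993/1000)/(2453/2500) − 1)/(1/2) = 59/2453 ≈ 2.4052%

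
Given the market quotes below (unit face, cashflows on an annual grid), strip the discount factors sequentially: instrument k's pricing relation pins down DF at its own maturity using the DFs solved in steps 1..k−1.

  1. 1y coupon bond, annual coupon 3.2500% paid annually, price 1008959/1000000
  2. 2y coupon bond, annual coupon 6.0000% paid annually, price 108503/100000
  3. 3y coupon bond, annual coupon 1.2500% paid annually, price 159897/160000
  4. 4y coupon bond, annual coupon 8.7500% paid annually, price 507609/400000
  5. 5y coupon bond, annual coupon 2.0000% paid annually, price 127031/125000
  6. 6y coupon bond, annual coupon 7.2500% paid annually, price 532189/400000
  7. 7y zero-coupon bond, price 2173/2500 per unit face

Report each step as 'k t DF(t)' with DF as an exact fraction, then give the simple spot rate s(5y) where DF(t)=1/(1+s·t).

step 1 [1y] bond c/1=13/400: DF=(1008959/1000000 − 13/400·(0))/(1+13/400) = 2443/2500 ≈ 0.977200
step 2 [2y] bond c/1=3/50: DF=(108503/100000 − 3/50·(0.977200))/(1+3/50) = 9683/10000 ≈ 0.968300
step 3 [3y] bond c/1=1/80: DF=(159897/160000 − 1/80·(0.977200+0.968300))/(1+1/80) = 963/1000 ≈ 0.963000
step 4 [4y] bond c/1=7/80: DF=(507609/400000 − 7/80·(0.977200+0.968300+0.963000))/(1+7/80) = 9329/10000 ≈ 0.932900
step 5 [5y] bond c/1=1/50: DF=(127031/125000 − 1/50·(0.977200+0.968300+0.963000+0.932900))/(1+1/50) = 921/1000 ≈ 0.921000
step 6 [6y] bond c/1=29/400: DF=(532189/400000 − 29/400·(0.977200+0.968300+0.963000+0.932900+0.921000))/(1+29/400) = 4593/5000 ≈ 0.918600
step 7 [7y] zero: DF = P = 2173/2500 ≈ 0.869200

1 1 2443/2500
2 2 9683/10000
3 3 963/1000
4 4 9329/10000
5 5 921/1000
6 6 4593/5000
7 7 2173/2500
s(5y) = (1/(921/1000) − 1)/(5) = 79/4605 ≈ 1.7155%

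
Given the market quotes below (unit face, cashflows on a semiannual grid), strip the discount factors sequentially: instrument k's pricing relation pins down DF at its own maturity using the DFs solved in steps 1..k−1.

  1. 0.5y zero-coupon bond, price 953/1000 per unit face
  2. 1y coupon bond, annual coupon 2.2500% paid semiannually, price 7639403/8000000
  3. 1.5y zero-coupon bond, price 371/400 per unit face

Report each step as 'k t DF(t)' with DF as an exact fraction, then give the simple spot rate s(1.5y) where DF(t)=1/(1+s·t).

step 1 [0.5y] zero: DF = P = 953/1000 ≈ 0.953000
step 2 [1y] bond c/2=9/800: DF=(7639403/8000000 − 9/800·(0.953000))/(1+9/800) = 9337/10000 ≈ 0.933700
step 3 [1.5y] zero: DF = P = 371/400 ≈ 0.927500

1 1/2 953/1000
2 1 9337/10000
3 3/2 371/400
s(1.5y) = (1/(371/400) − 1)/(3/2) = 58/1113 ≈ 5.2111%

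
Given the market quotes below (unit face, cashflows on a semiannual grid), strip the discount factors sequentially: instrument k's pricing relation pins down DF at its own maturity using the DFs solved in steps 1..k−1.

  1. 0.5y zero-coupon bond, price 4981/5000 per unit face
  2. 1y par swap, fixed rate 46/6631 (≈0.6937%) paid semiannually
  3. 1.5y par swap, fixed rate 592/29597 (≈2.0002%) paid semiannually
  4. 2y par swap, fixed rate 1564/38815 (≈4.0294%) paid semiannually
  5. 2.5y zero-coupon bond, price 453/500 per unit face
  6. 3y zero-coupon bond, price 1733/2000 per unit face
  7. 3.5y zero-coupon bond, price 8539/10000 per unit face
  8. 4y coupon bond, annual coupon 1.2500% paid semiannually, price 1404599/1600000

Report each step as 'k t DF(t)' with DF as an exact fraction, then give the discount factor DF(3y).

step 1 [0.5y] zero: DF = P = 4981/5000 ≈ 0.996200
step 2 [1y] swap r/2=23/6631: DF=(1 − 23/6631·(0.996200))/(1+23/6631) = 9931/10000 ≈ 0.993100
step 3 [1.5y] swap r/2=296/29597: DF=(1 − 296/29597·(0.996200+0.993100))/(1+296/29597) = 1213/1250 ≈ 0.970400
step 4 [2y] swap r/2=782/38815: DF=(1 − 782/38815·(0.996200+0.993100+0.970400))/(1+782/38815) = 4609/5000 ≈ 0.921800
step 5 [2.5y] zero: DF = P = 453/500 ≈ 0.906000
step 6 [3y] zero: DF = P = 1733/2000 ≈ 0.866500
step 7 [3.5y] zero: DF = P = 8539/10000 ≈ 0.853900
step 8 [4y] bond c/2=1/160: DF=(1404599/1600000 − 1/160·(0.996200+0.993100+0.970400+0.921800+0.906000+0.866500+0.853900))/(1+1/160) = 104/125 ≈ 0.832000

1 1/2 4981/5000
2 1 9931/10000
3 3/2 1213/1250
4 2 4609/5000
5 5/2 453/500
6 3 1733/2000
7 7/2 8539/10000
8 4 104/125
DF(3y) = 1733/2000 ≈ 0.866500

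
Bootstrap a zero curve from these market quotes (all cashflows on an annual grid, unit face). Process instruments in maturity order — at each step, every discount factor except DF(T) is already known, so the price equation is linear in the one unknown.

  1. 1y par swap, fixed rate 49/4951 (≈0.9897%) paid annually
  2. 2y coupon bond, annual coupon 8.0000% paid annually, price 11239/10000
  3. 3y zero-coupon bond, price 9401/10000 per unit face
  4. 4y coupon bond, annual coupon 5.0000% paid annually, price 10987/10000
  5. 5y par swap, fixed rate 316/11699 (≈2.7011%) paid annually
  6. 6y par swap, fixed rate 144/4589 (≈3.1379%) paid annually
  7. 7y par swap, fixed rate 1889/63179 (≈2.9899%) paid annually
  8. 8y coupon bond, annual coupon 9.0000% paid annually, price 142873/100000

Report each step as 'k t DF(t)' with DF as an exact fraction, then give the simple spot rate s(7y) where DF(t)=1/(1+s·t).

1 1 4951/5000
2 2 9673/10000
3 3 9401/10000
4 4 2271/2500
5 5 546/625
6 6 517/625
7 7 8111/10000
8 8 7891/10000
s(7y) = (1/(8111/10000) − 1)/(7) = 1889/56777 ≈ 3.3271%

step 1 [1y] swap r/1=49/4951: DF=(1 − 49/4951·(0))/(1+49/4951) = 4951/5000 ≈ 0.990200
step 2 [2y] bond c/1=2/25: DF=(11239/10000 − 2/25·(0.990200))/(1+2/25) = 9673/10000 ≈ 0.967300
step 3 [3y] zero: DF = P = 9401/10000 ≈ 0.940100
step 4 [4y] bond c/1=1/20: DF=(10987/10000 − 1/20·(0.990200+0.967300+0.940100))/(1+1/20) = 2271/2500 ≈ 0.908400
step 5 [5y] swap r/1=316/11699: DF=(1 − 316/11699·(0.990200+0.967300+0.940100+0.908400))/(1+316/11699) = 546/625 ≈ 0.873600
step 6 [6y] swap r/1=144/4589: DF=(1 − 144/4589·(0.990200+0.967300+0.940100+0.908400+0.873600))/(1+144/4589) = 517/625 ≈ 0.827200
step 7 [7y] swap r/1=1889/63179: DF=(1 − 1889/63179·(0.990200+0.967300+0.940100+0.908400+0.873600+0.827200))/(1+1889/63179) = 8111/10000 ≈ 0.811100
step 8 [8y] bond c/1=9/100: DF=(142873/100000 − 9/100·(0.990200+0.967300+0.940100+0.908400+0.873600+0.827200+0.811100))/(1+9/100) = 7891/10000 ≈ 0.789100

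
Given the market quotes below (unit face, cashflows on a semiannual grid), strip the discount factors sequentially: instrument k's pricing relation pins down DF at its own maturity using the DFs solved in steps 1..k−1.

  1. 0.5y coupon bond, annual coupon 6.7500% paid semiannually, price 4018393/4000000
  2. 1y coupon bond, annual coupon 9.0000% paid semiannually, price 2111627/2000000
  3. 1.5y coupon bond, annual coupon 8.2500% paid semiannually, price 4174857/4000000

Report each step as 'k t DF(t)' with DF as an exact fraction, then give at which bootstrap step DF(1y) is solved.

step 1 [0.5y] bond c/2=27/800: DF=(4018393/4000000 − 27/800·(0))/(1+27/800) = 4859/5000 ≈ 0.971800
step 2 [1y] bond c/2=9/200: DF=(2111627/2000000 − 9/200·(0.971800))/(1+9/200) = 1937/2000 ≈ 0.968500
step 3 [1.5y] bond c/2=33/800: DF=(4174857/4000000 − 33/800·(0.971800+0.968500))/(1+33/800) = 1851/2000 ≈ 0.925500

1 1/2 4859/5000
2 1 1937/2000
3 3/2 1851/2000
DF(1y) is solved at step 2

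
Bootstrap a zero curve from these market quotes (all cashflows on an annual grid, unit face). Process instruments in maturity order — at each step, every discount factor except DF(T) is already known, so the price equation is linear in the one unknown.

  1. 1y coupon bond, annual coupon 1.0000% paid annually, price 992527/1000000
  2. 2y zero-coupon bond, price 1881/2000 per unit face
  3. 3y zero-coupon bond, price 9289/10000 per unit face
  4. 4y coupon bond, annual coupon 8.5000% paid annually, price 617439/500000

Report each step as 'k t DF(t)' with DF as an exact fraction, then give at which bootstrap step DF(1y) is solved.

step 1 [1y] bond c/1=1/100: DF=(992527/1000000 − 1/100·(0))/(1+1/100) = 9827/10000 ≈ 0.982700
step 2 [2y] zero: DF = P = 1881/2000 ≈ 0.940500
step 3 [3y] zero: DF = P = 9289/10000 ≈ 0.928900
step 4 [4y] bond c/1=17/200: DF=(617439/500000 − 17/200·(0.982700+0.940500+0.928900))/(1+17/200) = 9147/10000 ≈ 0.914700

1 1 9827/10000
2 2 1881/2000
3 3 9289/10000
4 4 9147/10000
DF(1y) is solved at step 1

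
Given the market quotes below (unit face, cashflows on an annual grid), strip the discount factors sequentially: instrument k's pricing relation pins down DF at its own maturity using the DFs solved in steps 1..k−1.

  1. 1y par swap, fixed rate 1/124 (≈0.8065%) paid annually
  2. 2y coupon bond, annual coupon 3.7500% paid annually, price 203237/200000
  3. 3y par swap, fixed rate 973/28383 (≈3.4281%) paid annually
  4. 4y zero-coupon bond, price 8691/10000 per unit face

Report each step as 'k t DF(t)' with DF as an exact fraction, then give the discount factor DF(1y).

1 1 124/125
2 2 2359/2500
3 3 9027/10000
4 4 8691/10000
DF(1y) = 124/125 ≈ 0.992000

step 1 [1y] swap r/1=1/124: DF=(1 − 1/124·(0))/(1+1/124) = 124/125 ≈ 0.992000
step 2 [2y] bond c/1=3/80: DF=(203237/200000 − 3/80·(0.992000))/(1+3/80) = 2359/2500 ≈ 0.943600
step 3 [3y] swap r/1=973/28383: DF=(1 − 973/28383·(0.992000+0.943600))/(1+973/28383) = 9027/10000 ≈ 0.902700
step 4 [4y] zero: DF = P = 8691/10000 ≈ 0.869100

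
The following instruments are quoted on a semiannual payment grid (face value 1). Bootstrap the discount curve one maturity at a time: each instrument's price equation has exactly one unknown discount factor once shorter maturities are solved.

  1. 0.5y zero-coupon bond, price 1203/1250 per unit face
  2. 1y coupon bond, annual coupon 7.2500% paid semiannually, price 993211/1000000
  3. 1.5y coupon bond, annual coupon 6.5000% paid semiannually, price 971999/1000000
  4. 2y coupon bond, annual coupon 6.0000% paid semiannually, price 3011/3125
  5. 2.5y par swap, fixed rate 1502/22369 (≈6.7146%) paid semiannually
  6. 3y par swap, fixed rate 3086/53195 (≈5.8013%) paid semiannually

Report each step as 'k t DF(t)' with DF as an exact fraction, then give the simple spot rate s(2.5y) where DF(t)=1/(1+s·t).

1 1/2 1203/1250
2 1 578/625
3 3/2 441/500
4 2 2137/2500
5 5/2 4249/5000
6 3 8457/10000
s(2.5y) = (1/(4249/5000) − 1)/(5/2) = 1502/21245 ≈ 7.0699%

step 1 [0.5y] zero: DF = P = 1203/1250 ≈ 0.962400
step 2 [1y] bond c/2=29/800: DF=(993211/1000000 − 29/800·(0.962400))/(1+29/800) = 578/625 ≈ 0.924800
step 3 [1.5y] bond c/2=13/400: DF=(971999/1000000 − 13/400·(0.962400+0.924800))/(1+13/400) = 441/500 ≈ 0.882000
step 4 [2y] bond c/2=3/100: DF=(3011/3125 − 3/100·(0.962400+0.924800+0.882000))/(1+3/100) = 2137/2500 ≈ 0.854800
step 5 [2.5y] swap r/2=751/22369: DF=(1 − 751/22369·(0.962400+0.924800+0.882000+0.854800))/(1+751/22369) = 4249/5000 ≈ 0.849800
step 6 [3y] swap r/2=1543/53195: DF=(1 − 1543/53195·(0.962400+0.924800+0.882000+0.854800+0.849800))/(1+1543/53195) = 8457/10000 ≈ 0.845700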